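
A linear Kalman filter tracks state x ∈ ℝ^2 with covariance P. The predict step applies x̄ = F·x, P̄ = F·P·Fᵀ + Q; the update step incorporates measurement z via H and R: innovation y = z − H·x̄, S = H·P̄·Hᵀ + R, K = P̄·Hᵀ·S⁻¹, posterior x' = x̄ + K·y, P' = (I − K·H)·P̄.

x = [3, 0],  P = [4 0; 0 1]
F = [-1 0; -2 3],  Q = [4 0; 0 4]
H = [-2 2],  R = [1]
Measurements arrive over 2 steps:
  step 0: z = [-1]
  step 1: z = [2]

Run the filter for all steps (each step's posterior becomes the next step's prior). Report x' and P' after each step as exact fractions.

step 0: x' = [-3, -60/17], P' = [8 8; 8 701/85]
step 1: x' = [-15077/14441, -1366/14441], P' = [37292/14441 35592/14441; 35592/14441 37481/14441]

step 0: x̄ = F·x = [-3, -6]
step 0: P̄ = F·P·Fᵀ + Q = [8 8; 8 29]
step 0: y = z − H·x̄ = [5]
step 0: S = H·P̄·Hᵀ + R = [85]
step 0: K = P̄·Hᵀ·S⁻¹ = [0; 42/85]
step 0: x' = x̄ + K·y = [-3, -60/17]
step 0: P' = (I − K·H)·P̄ = [8 8; 8 701/85]
step 1: x̄ = F·x = [3, -78/17]
step 1: P̄ = F·P·Fᵀ + Q = [12 -8; -8 1209/85]
step 1: y = z − H·x̄ = [292/17]
step 1: S = H·P̄·Hᵀ + R = [14441/85]
step 1: K = P̄·Hᵀ·S⁻¹ = [-3400/14441; 3778/14441]
step 1: x' = x̄ + K·y = [-15077/14441, -1366/14441]
step 1: P' = (I − K·H)·P̄ = [37292/14441 35592/14441; 35592/14441 37481/14441]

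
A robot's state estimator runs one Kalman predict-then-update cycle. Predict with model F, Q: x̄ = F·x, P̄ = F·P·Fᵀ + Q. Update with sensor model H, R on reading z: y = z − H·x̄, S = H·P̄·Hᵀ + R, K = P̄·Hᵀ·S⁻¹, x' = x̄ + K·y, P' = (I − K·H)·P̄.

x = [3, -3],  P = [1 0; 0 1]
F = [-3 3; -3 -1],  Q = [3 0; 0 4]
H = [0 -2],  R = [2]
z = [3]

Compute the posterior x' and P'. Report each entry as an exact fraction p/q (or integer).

x' = [-468/29, -48/29]
P' = [537/29 6/29; 6/29 14/29]

x̄ = F·x = [-18, -6]
P̄ = F·P·Fᵀ + Q = [21 6; 6 14]
y = z − H·x̄ = [-9]
S = H·P̄·Hᵀ + R = [58]
K = P̄·Hᵀ·S⁻¹ = [-6/29; -14/29]
x' = x̄ + K·y = [-468/29, -48/29]
P' = (I − K·H)·P̄ = [537/29 6/29; 6/29 14/29]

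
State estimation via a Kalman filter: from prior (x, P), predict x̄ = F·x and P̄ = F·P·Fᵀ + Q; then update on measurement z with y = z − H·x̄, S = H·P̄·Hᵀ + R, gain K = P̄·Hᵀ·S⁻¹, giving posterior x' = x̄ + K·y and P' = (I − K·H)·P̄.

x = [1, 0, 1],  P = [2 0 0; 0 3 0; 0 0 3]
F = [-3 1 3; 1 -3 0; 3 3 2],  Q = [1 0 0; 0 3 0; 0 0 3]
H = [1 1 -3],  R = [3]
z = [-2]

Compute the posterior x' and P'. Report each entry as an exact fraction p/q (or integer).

x̄ = F·x = [0, 1, 5]
P̄ = F·P·Fᵀ + Q = [49 -15 9; -15 32 -21; 9 -21 60]
y = z − H·x̄ = [12]
S = H·P̄·Hᵀ + R = [666]
K = P̄·Hᵀ·S⁻¹ = [7/666; 40/333; -32/111]
x' = x̄ + K·y = [14/111, 271/111, 57/37]
P' = (I − K·H)·P̄ = [32585/666 -5275/333 1223/111; -5275/333 7456/333 229/111; 1223/111 229/111 172/37]

x' = [14/111, 271/111, 57/37]
P' = [32585/666 -5275/333 1223/111; -5275/333 7456/333 229/111; 1223/111 229/111 172/37]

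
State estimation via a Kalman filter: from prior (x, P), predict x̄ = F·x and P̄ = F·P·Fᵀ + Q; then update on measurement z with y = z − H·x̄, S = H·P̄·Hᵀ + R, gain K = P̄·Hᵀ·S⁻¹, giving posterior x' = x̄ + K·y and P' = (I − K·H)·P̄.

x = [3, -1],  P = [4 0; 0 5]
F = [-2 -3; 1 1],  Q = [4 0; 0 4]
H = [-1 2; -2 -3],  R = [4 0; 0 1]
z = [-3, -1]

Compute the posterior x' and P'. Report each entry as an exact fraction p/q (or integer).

x̄ = F·x = [-3, 2]
P̄ = F·P·Fᵀ + Q = [65 -23; -23 13]
y = z − H·x̄ = [-10, -1]
S = H·P̄·Hᵀ + R = [213 75; 75 102]
K = P̄·Hᵀ·S⁻¹ = [-2249/5367 -1556/5367; 497/1789 -728/5367]
x' = x̄ + K·y = [7945/5367, -3448/5367]
P' = (I − K·H)·P̄ = [4300/5367 -2348/5367; -2348/5367 1808/5367]

x' = [7945/5367, -3448/5367]
P' = [4300/5367 -2348/5367; -2348/5367 1808/5367]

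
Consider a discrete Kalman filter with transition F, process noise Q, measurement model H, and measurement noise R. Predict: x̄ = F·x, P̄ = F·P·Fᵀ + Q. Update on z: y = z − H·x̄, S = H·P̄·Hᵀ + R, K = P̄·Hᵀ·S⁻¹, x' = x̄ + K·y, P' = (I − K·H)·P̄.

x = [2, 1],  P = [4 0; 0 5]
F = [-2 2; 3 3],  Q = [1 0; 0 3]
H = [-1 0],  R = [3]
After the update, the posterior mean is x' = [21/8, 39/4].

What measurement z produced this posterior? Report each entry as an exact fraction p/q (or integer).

z = [-3]

x̄ = F·x = [-2, 9]
P̄ = F·P·Fᵀ + Q = [37 6; 6 84]
S = H·P̄·Hᵀ + R = [40]
K = P̄·Hᵀ·S⁻¹ = [-37/40; -3/20]
x' − x̄ = [37/8, 3/4] = K·y
y = (KᵀK)⁻¹·Kᵀ·(x' − x̄) = [-5]
z = y + H·x̄ = [-5] + [2] = [-3]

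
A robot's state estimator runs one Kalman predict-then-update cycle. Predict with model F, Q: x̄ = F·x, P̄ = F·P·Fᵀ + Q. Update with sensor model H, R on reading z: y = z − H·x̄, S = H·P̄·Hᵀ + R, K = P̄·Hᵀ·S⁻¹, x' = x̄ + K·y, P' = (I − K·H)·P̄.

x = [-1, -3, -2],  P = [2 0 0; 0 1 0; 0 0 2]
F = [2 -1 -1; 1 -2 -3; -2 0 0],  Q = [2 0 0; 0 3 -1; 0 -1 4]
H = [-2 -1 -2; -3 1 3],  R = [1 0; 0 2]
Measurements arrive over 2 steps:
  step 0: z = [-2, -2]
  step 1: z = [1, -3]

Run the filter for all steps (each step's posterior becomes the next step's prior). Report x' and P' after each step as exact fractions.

step 0: x̄ = F·x = [3, 11, 2]
step 0: P̄ = F·P·Fᵀ + Q = [13 12 -8; 12 27 -5; -8 -5 12]
step 0: y = z − H·x̄ = [19, -10]
step 0: S = H·P̄·Hᵀ + R = [92 16; 16 296]
step 0: K = P̄·Hᵀ·S⁻¹ = [-178/843 -1085/6744; -1469/3372 -97/1686; -221/3372 1277/6744]
step 0: x' = x̄ + K·y = [671/1124, 3707/1124, -320/281]
step 0: P' = (I − K·H)·P̄ = [1009/6744 -437/843 1451/6744; -437/843 26159/3372 -10597/3372; 1451/6744 -10597/3372 9367/6744]
step 1: x̄ = F·x = [-1085/1124, -2903/1124, -671/562]
step 1: P̄ = F·P·Fᵀ + Q = [45001/6744 3009/562 -4063/3372; 3009/562 10961/1124 -585/281; -4063/3372 -585/281 7753/1686]
step 1: y = z − H·x̄ = [-6633/1124, 151/562]
step 1: S = H·P̄·Hᵀ + R = [199913/3372 10373/562; 10373/562 202917/2248]
step 1: K = P̄·Hᵀ·S⁻¹ = [-185239/819225 -4224563/27034425; -92093/372375 -1087906/12288375; -578462/4096125 26857346/135172125]
step 1: x' = x̄ + K·y = [1768436/5406885, -2819138/2457675, -8304467/27034425]
step 1: P' = (I − K·H)·P̄ = [719219/5406885 -719657/2457675 3418462/27034425; -719657/2457675 5149841/1117125 -23206306/12288375; 3418462/27034425 -23206306/12288375 120086996/135172125]

step 0: x' = [671/1124, 3707/1124, -320/281], P' = [1009/6744 -437/843 1451/6744; -437/843 26159/3372 -10597/3372; 1451/6744 -10597/3372 9367/6744]
step 1: x' = [1768436/5406885, -2819138/2457675, -8304467/27034425], P' = [719219/5406885 -719657/2457675 3418462/27034425; -719657/2457675 5149841/1117125 -23206306/12288375; 3418462/27034425 -23206306/12288375 120086996/135172125]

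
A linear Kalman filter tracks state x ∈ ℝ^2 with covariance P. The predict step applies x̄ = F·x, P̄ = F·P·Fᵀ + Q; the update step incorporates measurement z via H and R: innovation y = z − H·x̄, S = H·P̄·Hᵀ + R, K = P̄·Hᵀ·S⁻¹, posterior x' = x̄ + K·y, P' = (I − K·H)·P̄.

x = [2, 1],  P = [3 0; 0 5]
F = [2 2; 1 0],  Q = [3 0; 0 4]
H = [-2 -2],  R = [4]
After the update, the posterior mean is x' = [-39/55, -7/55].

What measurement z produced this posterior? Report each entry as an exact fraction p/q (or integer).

z = [2]

x̄ = F·x = [6, 2]
P̄ = F·P·Fᵀ + Q = [35 6; 6 7]
S = H·P̄·Hᵀ + R = [220]
K = P̄·Hᵀ·S⁻¹ = [-41/110; -13/110]
x' − x̄ = [-369/55, -117/55] = K·y
y = (KᵀK)⁻¹·Kᵀ·(x' − x̄) = [18]
z = y + H·x̄ = [18] + [-16] = [2]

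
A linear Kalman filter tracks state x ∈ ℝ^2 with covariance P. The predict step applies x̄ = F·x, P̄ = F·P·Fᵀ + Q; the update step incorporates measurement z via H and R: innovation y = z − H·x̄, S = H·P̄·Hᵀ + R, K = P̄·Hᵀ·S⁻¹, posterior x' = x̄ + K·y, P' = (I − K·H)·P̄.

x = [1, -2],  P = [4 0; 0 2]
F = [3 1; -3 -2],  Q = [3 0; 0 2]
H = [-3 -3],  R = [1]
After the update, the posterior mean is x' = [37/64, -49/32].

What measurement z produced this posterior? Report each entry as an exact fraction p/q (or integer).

z = [3]

x̄ = F·x = [1, 1]
P̄ = F·P·Fᵀ + Q = [41 -40; -40 46]
S = H·P̄·Hᵀ + R = [64]
K = P̄·Hᵀ·S⁻¹ = [-3/64; -9/32]
x' − x̄ = [-27/64, -81/32] = K·y
y = (KᵀK)⁻¹·Kᵀ·(x' − x̄) = [9]
z = y + H·x̄ = [9] + [-6] = [3]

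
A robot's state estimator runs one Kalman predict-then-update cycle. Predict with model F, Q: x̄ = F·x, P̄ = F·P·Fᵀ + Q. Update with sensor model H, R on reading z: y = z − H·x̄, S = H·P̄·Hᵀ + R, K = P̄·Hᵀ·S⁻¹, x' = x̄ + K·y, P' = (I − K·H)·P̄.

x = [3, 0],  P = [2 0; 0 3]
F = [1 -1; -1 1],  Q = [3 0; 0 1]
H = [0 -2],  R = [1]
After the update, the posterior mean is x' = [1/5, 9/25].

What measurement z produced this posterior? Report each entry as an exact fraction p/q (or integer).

z = [-1]

x̄ = F·x = [3, -3]
P̄ = F·P·Fᵀ + Q = [8 -5; -5 6]
S = H·P̄·Hᵀ + R = [25]
K = P̄·Hᵀ·S⁻¹ = [2/5; -12/25]
x' − x̄ = [-14/5, 84/25] = K·y
y = (KᵀK)⁻¹·Kᵀ·(x' − x̄) = [-7]
z = y + H·x̄ = [-7] + [6] = [-1]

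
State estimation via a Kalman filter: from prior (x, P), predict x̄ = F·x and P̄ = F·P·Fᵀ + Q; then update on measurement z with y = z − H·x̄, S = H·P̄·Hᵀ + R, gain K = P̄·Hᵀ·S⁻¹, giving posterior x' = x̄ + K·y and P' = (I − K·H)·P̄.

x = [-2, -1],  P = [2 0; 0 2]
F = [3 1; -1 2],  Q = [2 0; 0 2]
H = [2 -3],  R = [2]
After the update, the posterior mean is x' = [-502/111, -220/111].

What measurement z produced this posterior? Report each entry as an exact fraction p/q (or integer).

x̄ = F·x = [-7, 0]
P̄ = F·P·Fᵀ + Q = [22 -2; -2 12]
S = H·P̄·Hᵀ + R = [222]
K = P̄·Hᵀ·S⁻¹ = [25/111; -20/111]
x' − x̄ = [275/111, -220/111] = K·y
y = (KᵀK)⁻¹·Kᵀ·(x' − x̄) = [11]
z = y + H·x̄ = [11] + [-14] = [-3]

z = [-3]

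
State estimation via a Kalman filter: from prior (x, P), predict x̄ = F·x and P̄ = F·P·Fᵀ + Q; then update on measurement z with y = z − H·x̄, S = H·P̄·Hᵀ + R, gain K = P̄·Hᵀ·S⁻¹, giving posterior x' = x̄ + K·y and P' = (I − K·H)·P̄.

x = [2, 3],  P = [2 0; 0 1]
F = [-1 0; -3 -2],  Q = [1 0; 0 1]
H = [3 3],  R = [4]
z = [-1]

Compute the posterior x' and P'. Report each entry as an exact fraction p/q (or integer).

x' = [415/346, -585/346]
P' = [309/346 -273/346; -273/346 389/346]

x̄ = F·x = [-2, -12]
P̄ = F·P·Fᵀ + Q = [3 6; 6 23]
y = z − H·x̄ = [41]
S = H·P̄·Hᵀ + R = [346]
K = P̄·Hᵀ·S⁻¹ = [27/346; 87/346]
x' = x̄ + K·y = [415/346, -585/346]
P' = (I − K·H)·P̄ = [309/346 -273/346; -273/346 389/346]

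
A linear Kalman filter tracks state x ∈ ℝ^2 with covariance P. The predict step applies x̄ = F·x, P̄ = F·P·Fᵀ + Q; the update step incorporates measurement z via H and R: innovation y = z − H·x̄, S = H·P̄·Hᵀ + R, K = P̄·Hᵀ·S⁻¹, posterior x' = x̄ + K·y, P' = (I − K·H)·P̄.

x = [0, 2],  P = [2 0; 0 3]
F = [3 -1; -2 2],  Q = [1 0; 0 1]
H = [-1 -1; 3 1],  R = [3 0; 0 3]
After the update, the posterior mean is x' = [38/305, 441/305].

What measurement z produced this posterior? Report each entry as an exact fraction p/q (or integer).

z = [-1, 2]

x̄ = F·x = [-2, 4]
P̄ = F·P·Fᵀ + Q = [22 -18; -18 21]
S = H·P̄·Hᵀ + R = [10 -15; -15 114]
K = P̄·Hᵀ·S⁻¹ = [88/305 28/61; -279/305 -25/61]
x' − x̄ = [648/305, -779/305] = K·y
y = (KᵀK)⁻¹·Kᵀ·(x' − x̄) = [1, 4]
z = y + H·x̄ = [1, 4] + [-2, -2] = [-1, 2]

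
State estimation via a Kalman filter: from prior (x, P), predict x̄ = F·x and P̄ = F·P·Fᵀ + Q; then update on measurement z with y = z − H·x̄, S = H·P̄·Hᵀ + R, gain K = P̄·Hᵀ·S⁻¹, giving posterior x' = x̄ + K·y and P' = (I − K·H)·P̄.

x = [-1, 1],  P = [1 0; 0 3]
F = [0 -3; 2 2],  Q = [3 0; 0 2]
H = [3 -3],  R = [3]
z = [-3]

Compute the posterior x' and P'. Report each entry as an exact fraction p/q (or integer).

x' = [-471/253, -216/253]
P' = [678/253 630/253; 630/253 666/253]

x̄ = F·x = [-3, 0]
P̄ = F·P·Fᵀ + Q = [30 -18; -18 18]
y = z − H·x̄ = [6]
S = H·P̄·Hᵀ + R = [759]
K = P̄·Hᵀ·S⁻¹ = [48/253; -36/253]
x' = x̄ + K·y = [-471/253, -216/253]
P' = (I − K·H)·P̄ = [678/253 630/253; 630/253 666/253]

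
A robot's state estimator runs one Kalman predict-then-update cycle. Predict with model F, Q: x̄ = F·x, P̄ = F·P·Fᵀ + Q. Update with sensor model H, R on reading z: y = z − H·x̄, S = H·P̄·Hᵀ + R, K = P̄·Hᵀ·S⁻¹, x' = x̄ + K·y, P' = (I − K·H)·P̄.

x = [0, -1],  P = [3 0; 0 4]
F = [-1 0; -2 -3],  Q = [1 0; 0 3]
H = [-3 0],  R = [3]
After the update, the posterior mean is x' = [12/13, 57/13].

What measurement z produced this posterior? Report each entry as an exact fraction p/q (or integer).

x̄ = F·x = [0, 3]
P̄ = F·P·Fᵀ + Q = [4 6; 6 51]
S = H·P̄·Hᵀ + R = [39]
K = P̄·Hᵀ·S⁻¹ = [-4/13; -6/13]
x' − x̄ = [12/13, 18/13] = K·y
y = (KᵀK)⁻¹·Kᵀ·(x' − x̄) = [-3]
z = y + H·x̄ = [-3] + [0] = [-3]

z = [-3]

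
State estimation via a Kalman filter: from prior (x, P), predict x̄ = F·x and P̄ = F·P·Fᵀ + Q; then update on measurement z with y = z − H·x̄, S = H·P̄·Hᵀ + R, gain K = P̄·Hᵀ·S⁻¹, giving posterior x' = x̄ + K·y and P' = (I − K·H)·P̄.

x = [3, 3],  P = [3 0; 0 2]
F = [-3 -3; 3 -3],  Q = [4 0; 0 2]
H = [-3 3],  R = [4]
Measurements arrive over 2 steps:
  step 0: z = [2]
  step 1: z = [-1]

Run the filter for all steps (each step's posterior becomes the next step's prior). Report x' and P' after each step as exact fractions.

step 0: x̄ = F·x = [-18, 0]
step 0: P̄ = F·P·Fᵀ + Q = [49 -9; -9 47]
step 0: y = z − H·x̄ = [-52]
step 0: S = H·P̄·Hᵀ + R = [1030]
step 0: K = P̄·Hᵀ·S⁻¹ = [-87/515; 84/515]
step 0: x' = x̄ + K·y = [-4746/515, -4368/515]
step 0: P' = (I − K·H)·P̄ = [10097/515 9981/515; 9981/515 10093/515]
step 1: x̄ = F·x = [27342/515, -1134/515]
step 1: P̄ = F·P·Fᵀ + Q = [363428/515 -36/515; -36/515 3082/515]
step 1: y = z − H·x̄ = [84913/515]
step 1: S = H·P̄·Hᵀ + R = [3301298/515]
step 1: K = P̄·Hᵀ·S⁻¹ = [-545196/1650649; 4677/1650649]
step 1: x' = x̄ + K·y = [-2256666/1650649, -2863491/1650649]
step 1: P' = (I − K·H)·P̄ = [10513996/1650649 9787068/1650649; 9787068/1650649 9793304/1650649]

step 0: x' = [-4746/515, -4368/515], P' = [10097/515 9981/515; 9981/515 10093/515]
step 1: x' = [-2256666/1650649, -2863491/1650649], P' = [10513996/1650649 9787068/1650649; 9787068/1650649 9793304/1650649]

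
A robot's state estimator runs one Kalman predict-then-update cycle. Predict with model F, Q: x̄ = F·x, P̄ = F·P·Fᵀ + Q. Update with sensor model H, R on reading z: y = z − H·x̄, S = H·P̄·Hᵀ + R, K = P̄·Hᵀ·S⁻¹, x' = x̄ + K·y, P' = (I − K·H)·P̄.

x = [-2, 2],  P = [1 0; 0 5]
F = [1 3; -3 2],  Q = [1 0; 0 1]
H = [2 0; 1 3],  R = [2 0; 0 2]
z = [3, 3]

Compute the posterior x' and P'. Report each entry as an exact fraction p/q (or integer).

x̄ = F·x = [4, 10]
P̄ = F·P·Fᵀ + Q = [47 27; 27 30]
y = z − H·x̄ = [-5, -31]
S = H·P̄·Hᵀ + R = [190 256; 256 481]
K = P̄·Hᵀ·S⁻¹ = [6223/12927 128/12927; -663/4309 1401/4309]
x' = x̄ + K·y = [16625/12927, 2974/4309]
P' = (I − K·H)·P̄ = [6223/12927 -663/4309; -663/4309 1155/4309]

x' = [16625/12927, 2974/4309]
P' = [6223/12927 -663/4309; -663/4309 1155/4309]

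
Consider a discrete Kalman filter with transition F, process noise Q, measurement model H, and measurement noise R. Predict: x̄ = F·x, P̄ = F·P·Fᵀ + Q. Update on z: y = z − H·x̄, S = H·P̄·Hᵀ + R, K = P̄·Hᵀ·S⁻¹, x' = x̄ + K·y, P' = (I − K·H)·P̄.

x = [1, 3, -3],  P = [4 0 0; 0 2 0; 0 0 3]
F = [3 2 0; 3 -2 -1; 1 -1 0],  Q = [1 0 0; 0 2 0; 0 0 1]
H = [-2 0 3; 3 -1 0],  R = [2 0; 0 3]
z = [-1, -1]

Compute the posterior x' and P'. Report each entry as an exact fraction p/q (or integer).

x̄ = F·x = [9, 0, -2]
P̄ = F·P·Fᵀ + Q = [45 28 8; 28 49 16; 8 16 7]
y = z − H·x̄ = [23, -28]
S = H·P̄·Hᵀ + R = [149 -190; -190 289]
K = P̄·Hᵀ·S⁻¹ = [1256/6961 3403/6961; 4338/6961 3695/6961; 2965/6961 2142/6961]
x' = x̄ + K·y = [-3747/6961, -3686/6961, -5703/6961]
P' = (I − K·H)·P̄ = [32020/6961 85851/6961 22184/6961; 85851/6961 246468/6961 60126/6961; 22184/6961 60126/6961 16766/6961]

x' = [-3747/6961, -3686/6961, -5703/6961]
P' = [32020/6961 85851/6961 22184/6961; 85851/6961 246468/6961 60126/6961; 22184/6961 60126/6961 16766/6961]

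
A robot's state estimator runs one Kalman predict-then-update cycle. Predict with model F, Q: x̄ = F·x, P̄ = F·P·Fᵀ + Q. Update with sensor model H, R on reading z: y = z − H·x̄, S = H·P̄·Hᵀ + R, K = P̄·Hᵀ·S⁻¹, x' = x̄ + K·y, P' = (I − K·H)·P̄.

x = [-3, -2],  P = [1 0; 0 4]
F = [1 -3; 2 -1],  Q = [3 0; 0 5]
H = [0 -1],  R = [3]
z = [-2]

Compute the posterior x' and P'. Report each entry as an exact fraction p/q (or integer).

x̄ = F·x = [3, -4]
P̄ = F·P·Fᵀ + Q = [40 14; 14 13]
y = z − H·x̄ = [-6]
S = H·P̄·Hᵀ + R = [16]
K = P̄·Hᵀ·S⁻¹ = [-7/8; -13/16]
x' = x̄ + K·y = [33/4, 7/8]
P' = (I − K·H)·P̄ = [111/4 21/8; 21/8 39/16]

x' = [33/4, 7/8]
P' = [111/4 21/8; 21/8 39/16]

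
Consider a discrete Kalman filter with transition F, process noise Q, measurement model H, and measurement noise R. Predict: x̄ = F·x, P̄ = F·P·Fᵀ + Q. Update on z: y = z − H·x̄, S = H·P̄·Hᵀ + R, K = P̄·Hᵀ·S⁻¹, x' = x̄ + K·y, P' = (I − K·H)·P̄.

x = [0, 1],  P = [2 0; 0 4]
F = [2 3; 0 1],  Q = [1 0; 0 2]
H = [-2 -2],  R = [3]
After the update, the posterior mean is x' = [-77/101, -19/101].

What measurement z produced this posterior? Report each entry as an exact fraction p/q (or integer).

x̄ = F·x = [3, 1]
P̄ = F·P·Fᵀ + Q = [45 12; 12 6]
S = H·P̄·Hᵀ + R = [303]
K = P̄·Hᵀ·S⁻¹ = [-38/101; -12/101]
x' − x̄ = [-380/101, -120/101] = K·y
y = (KᵀK)⁻¹·Kᵀ·(x' − x̄) = [10]
z = y + H·x̄ = [10] + [-8] = [2]

z = [2]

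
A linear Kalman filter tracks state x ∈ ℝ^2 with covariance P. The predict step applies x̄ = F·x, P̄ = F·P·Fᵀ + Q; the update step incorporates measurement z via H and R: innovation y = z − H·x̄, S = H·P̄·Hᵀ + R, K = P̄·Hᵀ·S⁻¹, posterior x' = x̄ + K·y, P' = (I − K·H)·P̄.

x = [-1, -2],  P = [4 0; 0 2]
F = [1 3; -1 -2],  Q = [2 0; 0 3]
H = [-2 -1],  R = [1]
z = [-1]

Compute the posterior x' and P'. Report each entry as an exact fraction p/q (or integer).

x' = [-1/3, 35/24]
P' = [8/3 -14/3; -14/3 431/48]

x̄ = F·x = [-7, 5]
P̄ = F·P·Fᵀ + Q = [24 -16; -16 15]
y = z − H·x̄ = [-10]
S = H·P̄·Hᵀ + R = [48]
K = P̄·Hᵀ·S⁻¹ = [-2/3; 17/48]
x' = x̄ + K·y = [-1/3, 35/24]
P' = (I − K·H)·P̄ = [8/3 -14/3; -14/3 431/48]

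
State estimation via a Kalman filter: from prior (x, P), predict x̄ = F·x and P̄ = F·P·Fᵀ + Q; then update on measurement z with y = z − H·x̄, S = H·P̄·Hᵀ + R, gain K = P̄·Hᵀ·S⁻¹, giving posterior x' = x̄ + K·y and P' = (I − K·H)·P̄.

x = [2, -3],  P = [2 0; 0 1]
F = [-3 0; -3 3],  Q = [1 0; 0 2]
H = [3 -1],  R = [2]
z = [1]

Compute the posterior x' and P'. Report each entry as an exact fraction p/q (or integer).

x' = [-204/47, -655/47]
P' = [265/94 717/94; 717/94 2101/94]

x̄ = F·x = [-6, -15]
P̄ = F·P·Fᵀ + Q = [19 18; 18 29]
y = z − H·x̄ = [4]
S = H·P̄·Hᵀ + R = [94]
K = P̄·Hᵀ·S⁻¹ = [39/94; 25/94]
x' = x̄ + K·y = [-204/47, -655/47]
P' = (I − K·H)·P̄ = [265/94 717/94; 717/94 2101/94]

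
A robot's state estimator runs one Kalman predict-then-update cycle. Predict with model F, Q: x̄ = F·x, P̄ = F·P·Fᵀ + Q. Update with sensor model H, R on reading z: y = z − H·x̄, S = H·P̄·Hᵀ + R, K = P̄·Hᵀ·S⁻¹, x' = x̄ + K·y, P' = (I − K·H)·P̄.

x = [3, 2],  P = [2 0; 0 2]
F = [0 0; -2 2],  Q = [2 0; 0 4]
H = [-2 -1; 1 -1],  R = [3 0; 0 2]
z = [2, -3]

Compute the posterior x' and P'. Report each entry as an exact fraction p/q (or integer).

x' = [-315/244, 131/122]
P' = [53/122 -5/61; -5/61 70/61]

x̄ = F·x = [0, -2]
P̄ = F·P·Fᵀ + Q = [2 0; 0 20]
y = z − H·x̄ = [0, -5]
S = H·P̄·Hᵀ + R = [31 16; 16 24]
K = P̄·Hᵀ·S⁻¹ = [-16/61 63/244; -20/61 -75/122]
x' = x̄ + K·y = [-315/244, 131/122]
P' = (I − K·H)·P̄ = [53/122 -5/61; -5/61 70/61]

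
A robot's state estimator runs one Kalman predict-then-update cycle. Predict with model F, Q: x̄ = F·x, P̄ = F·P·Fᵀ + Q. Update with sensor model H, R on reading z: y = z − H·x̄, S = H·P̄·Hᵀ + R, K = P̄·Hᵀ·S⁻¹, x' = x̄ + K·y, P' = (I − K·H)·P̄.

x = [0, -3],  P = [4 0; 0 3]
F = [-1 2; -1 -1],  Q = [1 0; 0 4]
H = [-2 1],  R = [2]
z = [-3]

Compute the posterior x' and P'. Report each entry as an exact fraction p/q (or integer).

x' = [114/89, -3/89]
P' = [217/89 362/89; 362/89 754/89]

x̄ = F·x = [-6, 3]
P̄ = F·P·Fᵀ + Q = [17 -2; -2 11]
y = z − H·x̄ = [-18]
S = H·P̄·Hᵀ + R = [89]
K = P̄·Hᵀ·S⁻¹ = [-36/89; 15/89]
x' = x̄ + K·y = [114/89, -3/89]
P' = (I − K·H)·P̄ = [217/89 362/89; 362/89 754/89]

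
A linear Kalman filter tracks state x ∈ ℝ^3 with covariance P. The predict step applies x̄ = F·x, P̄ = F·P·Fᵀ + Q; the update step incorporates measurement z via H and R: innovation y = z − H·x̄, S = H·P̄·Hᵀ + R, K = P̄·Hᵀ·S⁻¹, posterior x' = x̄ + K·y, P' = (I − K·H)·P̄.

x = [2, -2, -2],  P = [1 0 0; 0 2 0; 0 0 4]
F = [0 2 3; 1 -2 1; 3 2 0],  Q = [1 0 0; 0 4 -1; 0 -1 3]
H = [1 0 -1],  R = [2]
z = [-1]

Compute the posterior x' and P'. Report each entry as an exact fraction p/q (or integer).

x̄ = F·x = [-10, 4, 2]
P̄ = F·P·Fᵀ + Q = [45 4 8; 4 17 -6; 8 -6 20]
y = z − H·x̄ = [11]
S = H·P̄·Hᵀ + R = [51]
K = P̄·Hᵀ·S⁻¹ = [37/51; 10/51; -4/17]
x' = x̄ + K·y = [-103/51, 314/51, -10/17]
P' = (I − K·H)·P̄ = [926/51 -166/51 284/17; -166/51 767/51 -62/17; 284/17 -62/17 292/17]

x' = [-103/51, 314/51, -10/17]
P' = [926/51 -166/51 284/17; -166/51 767/51 -62/17; 284/17 -62/17 292/17]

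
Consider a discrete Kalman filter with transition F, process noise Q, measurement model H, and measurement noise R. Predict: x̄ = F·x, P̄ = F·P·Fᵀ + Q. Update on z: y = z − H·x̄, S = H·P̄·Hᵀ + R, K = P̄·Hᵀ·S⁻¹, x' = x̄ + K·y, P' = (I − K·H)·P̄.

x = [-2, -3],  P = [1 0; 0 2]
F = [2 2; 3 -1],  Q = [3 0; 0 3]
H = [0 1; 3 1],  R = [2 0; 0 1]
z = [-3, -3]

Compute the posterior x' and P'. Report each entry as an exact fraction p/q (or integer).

x' = [-35/137, -336/137]
P' = [81/274 -77/137; -77/137 467/274]

x̄ = F·x = [-10, -3]
P̄ = F·P·Fᵀ + Q = [15 2; 2 14]
y = z − H·x̄ = [0, 30]
S = H·P̄·Hᵀ + R = [16 20; 20 162]
K = P̄·Hᵀ·S⁻¹ = [-77/274 89/274; 467/548 5/274]
x' = x̄ + K·y = [-35/137, -336/137]
P' = (I − K·H)·P̄ = [81/274 -77/137; -77/137 467/274]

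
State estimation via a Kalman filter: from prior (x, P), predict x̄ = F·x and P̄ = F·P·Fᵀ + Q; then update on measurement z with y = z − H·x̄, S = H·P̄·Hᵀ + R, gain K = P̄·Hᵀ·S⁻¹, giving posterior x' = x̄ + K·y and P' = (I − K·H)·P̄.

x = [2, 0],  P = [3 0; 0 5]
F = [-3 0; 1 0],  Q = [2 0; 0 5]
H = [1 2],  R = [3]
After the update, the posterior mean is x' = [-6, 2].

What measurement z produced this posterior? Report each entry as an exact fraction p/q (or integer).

x̄ = F·x = [-6, 2]
P̄ = F·P·Fᵀ + Q = [29 -9; -9 8]
S = H·P̄·Hᵀ + R = [28]
K = P̄·Hᵀ·S⁻¹ = [11/28; 1/4]
x' − x̄ = [0, 0] = K·y
y = (KᵀK)⁻¹·Kᵀ·(x' − x̄) = [0]
z = y + H·x̄ = [0] + [-2] = [-2]

z = [-2]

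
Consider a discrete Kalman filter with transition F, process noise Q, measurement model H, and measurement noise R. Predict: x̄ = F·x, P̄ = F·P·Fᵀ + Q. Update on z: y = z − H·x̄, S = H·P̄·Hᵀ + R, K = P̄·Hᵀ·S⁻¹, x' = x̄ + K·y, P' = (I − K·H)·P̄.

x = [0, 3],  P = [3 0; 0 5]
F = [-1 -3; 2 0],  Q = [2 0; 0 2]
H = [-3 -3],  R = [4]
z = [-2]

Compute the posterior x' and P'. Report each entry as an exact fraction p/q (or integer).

x' = [-105/118, 87/59]
P' = [772/59 -750/59; -750/59 754/59]

x̄ = F·x = [-9, 0]
P̄ = F·P·Fᵀ + Q = [50 -6; -6 14]
y = z − H·x̄ = [-29]
S = H·P̄·Hᵀ + R = [472]
K = P̄·Hᵀ·S⁻¹ = [-33/118; -3/59]
x' = x̄ + K·y = [-105/118, 87/59]
P' = (I − K·H)·P̄ = [772/59 -750/59; -750/59 754/59]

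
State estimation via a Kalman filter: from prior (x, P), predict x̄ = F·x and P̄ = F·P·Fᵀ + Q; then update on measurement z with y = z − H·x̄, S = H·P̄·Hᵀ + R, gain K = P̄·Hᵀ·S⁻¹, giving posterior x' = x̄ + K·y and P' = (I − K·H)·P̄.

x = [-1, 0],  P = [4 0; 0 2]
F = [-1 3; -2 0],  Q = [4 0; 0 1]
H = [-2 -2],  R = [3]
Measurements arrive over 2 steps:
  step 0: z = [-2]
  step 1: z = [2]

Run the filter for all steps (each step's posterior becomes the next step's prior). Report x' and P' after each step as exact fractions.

step 0: x' = [-33/239, 278/239], P' = [1590/239 -1488/239; -1488/239 1563/239]
step 1: x' = [81865/226141, -304490/226141], P' = [443843/226141 -330896/226141; -330896/226141 387017/226141]

step 0: x̄ = F·x = [1, 2]
step 0: P̄ = F·P·Fᵀ + Q = [26 8; 8 17]
step 0: y = z − H·x̄ = [4]
step 0: S = H·P̄·Hᵀ + R = [239]
step 0: K = P̄·Hᵀ·S⁻¹ = [-68/239; -50/239]
step 0: x' = x̄ + K·y = [-33/239, 278/239]
step 0: P' = (I − K·H)·P̄ = [1590/239 -1488/239; -1488/239 1563/239]
step 1: x̄ = F·x = [867/239, 66/239]
step 1: P̄ = F·P·Fᵀ + Q = [25541/239 12108/239; 12108/239 6599/239]
step 1: y = z − H·x̄ = [2344/239]
step 1: S = H·P̄·Hᵀ + R = [226141/239]
step 1: K = P̄·Hᵀ·S⁻¹ = [-75298/226141; -37414/226141]
step 1: x' = x̄ + K·y = [81865/226141, -304490/226141]
step 1: P' = (I − K·H)·P̄ = [443843/226141 -330896/226141; -330896/226141 387017/226141]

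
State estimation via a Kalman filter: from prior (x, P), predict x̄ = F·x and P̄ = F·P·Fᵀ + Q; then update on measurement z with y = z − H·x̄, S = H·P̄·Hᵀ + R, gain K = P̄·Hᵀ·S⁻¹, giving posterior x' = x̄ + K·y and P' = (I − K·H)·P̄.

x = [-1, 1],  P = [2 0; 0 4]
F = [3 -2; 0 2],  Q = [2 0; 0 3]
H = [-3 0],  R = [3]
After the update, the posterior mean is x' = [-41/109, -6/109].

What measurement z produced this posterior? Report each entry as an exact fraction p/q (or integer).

z = [1]

x̄ = F·x = [-5, 2]
P̄ = F·P·Fᵀ + Q = [36 -16; -16 19]
S = H·P̄·Hᵀ + R = [327]
K = P̄·Hᵀ·S⁻¹ = [-36/109; 16/109]
x' − x̄ = [504/109, -224/109] = K·y
y = (KᵀK)⁻¹·Kᵀ·(x' − x̄) = [-14]
z = y + H·x̄ = [-14] + [15] = [1]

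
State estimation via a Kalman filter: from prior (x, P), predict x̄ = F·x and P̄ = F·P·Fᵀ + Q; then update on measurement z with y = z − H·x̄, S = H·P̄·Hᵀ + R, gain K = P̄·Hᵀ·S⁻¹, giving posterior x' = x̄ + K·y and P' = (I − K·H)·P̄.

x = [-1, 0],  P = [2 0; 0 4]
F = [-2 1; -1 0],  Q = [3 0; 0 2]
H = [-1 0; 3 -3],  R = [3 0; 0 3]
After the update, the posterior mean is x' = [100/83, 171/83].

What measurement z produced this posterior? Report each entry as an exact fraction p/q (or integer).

x̄ = F·x = [2, 1]
P̄ = F·P·Fᵀ + Q = [15 4; 4 4]
S = H·P̄·Hᵀ + R = [18 -33; -33 102]
K = P̄·Hᵀ·S⁻¹ = [-49/83 11/83; -136/249 -44/249]
x' − x̄ = [-66/83, 88/83] = K·y
y = (KᵀK)⁻¹·Kᵀ·(x' − x̄) = [0, -6]
z = y + H·x̄ = [0, -6] + [-2, 3] = [-2, -3]

z = [-2, -3]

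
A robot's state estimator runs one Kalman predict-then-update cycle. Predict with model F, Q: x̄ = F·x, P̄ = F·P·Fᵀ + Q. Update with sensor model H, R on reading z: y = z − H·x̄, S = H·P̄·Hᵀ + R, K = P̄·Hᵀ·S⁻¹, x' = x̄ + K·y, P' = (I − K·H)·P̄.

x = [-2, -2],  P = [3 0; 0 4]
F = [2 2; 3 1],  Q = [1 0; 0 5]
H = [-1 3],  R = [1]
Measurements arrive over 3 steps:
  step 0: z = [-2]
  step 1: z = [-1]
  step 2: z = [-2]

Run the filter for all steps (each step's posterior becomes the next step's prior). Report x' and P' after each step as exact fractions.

step 0: x' = [-449/99, -218/99], P' = [3341/198 565/99; 565/99 202/99]
step 1: x' = [-392942/189239, -196235/189239], P' = [1502297/189239 522587/189239; 522587/189239 202474/189239]
step 2: x' = [-158714177/90025478, -56888914/45012739], P' = [690072159/90025478 119946903/45012739; 119946903/45012739 46618162/45012739]

step 0: x̄ = F·x = [-8, -8]
step 0: P̄ = F·P·Fᵀ + Q = [29 26; 26 36]
step 0: y = z − H·x̄ = [14]
step 0: S = H·P̄·Hᵀ + R = [198]
step 0: K = P̄·Hᵀ·S⁻¹ = [49/198; 41/99]
step 0: x' = x̄ + K·y = [-449/99, -218/99]
step 0: P' = (I − K·H)·P̄ = [3341/198 565/99; 565/99 202/99]
step 1: x̄ = F·x = [-1334/99, -1565/99]
step 1: P̄ = F·P·Fᵀ + Q = [12109/99 14947/99; 14947/99 38243/198]
step 1: y = z − H·x̄ = [3262/99]
step 1: S = H·P̄·Hᵀ + R = [189239/198]
step 1: K = P̄·Hᵀ·S⁻¹ = [65464/189239; 84835/189239]
step 1: x' = x̄ + K·y = [-392942/189239, -196235/189239]
step 1: P' = (I − K·H)·P̄ = [1502297/189239 522587/189239; 522587/189239 202474/189239]
step 2: x̄ = F·x = [-1178354/189239, -1375061/189239]
step 2: P̄ = F·P·Fᵀ + Q = [11189019/189239 13599426/189239; 13599426/189239 17804864/189239]
step 2: y = z − H·x̄ = [2568351/189239]
step 2: S = H·P̄·Hᵀ + R = [90025478/189239]
step 2: K = P̄·Hᵀ·S⁻¹ = [29609259/90025478; 19907583/45012739]
step 2: x' = x̄ + K·y = [-158714177/90025478, -56888914/45012739]
step 2: P' = (I − K·H)·P̄ = [690072159/90025478 119946903/45012739; 119946903/45012739 46618162/45012739]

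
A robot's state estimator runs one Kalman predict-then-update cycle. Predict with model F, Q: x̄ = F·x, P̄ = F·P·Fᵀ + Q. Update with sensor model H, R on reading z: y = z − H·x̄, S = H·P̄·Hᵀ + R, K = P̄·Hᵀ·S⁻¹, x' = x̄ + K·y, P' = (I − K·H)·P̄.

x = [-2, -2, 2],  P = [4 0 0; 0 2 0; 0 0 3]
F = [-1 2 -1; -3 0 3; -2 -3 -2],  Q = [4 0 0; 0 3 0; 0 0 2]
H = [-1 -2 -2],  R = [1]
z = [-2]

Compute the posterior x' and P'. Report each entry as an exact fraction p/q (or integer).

x' = [-1523/272, 1059/272, -9/136]
P' = [9495/544 -2631/544 -1051/272; -2631/544 14295/544 -6453/272; -1051/272 -6453/272 3503/136]

x̄ = F·x = [-4, 12, 6]
P̄ = F·P·Fᵀ + Q = [19 3 2; 3 66 6; 2 6 48]
y = z − H·x̄ = [30]
S = H·P̄·Hᵀ + R = [544]
K = P̄·Hᵀ·S⁻¹ = [-29/544; -147/544; -55/272]
x' = x̄ + K·y = [-1523/272, 1059/272, -9/136]
P' = (I − K·H)·P̄ = [9495/544 -2631/544 -1051/272; -2631/544 14295/544 -6453/272; -1051/272 -6453/272 3503/136]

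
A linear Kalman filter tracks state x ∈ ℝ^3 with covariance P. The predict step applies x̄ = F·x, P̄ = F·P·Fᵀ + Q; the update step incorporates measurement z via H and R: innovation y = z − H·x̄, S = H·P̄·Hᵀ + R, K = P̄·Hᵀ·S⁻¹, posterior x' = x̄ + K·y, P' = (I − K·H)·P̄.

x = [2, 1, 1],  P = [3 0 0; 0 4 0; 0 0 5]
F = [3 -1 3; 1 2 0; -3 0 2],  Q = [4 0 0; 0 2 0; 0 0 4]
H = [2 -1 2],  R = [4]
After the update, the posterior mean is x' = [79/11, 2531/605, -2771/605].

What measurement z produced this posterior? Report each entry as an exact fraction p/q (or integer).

x̄ = F·x = [8, 4, -4]
P̄ = F·P·Fᵀ + Q = [80 1 3; 1 21 -9; 3 -9 51]
S = H·P̄·Hᵀ + R = [605]
K = P̄·Hᵀ·S⁻¹ = [3/11; -37/605; 117/605]
x' − x̄ = [-9/11, 111/605, -351/605] = K·y
y = (KᵀK)⁻¹·Kᵀ·(x' − x̄) = [-3]
z = y + H·x̄ = [-3] + [4] = [1]

z = [1]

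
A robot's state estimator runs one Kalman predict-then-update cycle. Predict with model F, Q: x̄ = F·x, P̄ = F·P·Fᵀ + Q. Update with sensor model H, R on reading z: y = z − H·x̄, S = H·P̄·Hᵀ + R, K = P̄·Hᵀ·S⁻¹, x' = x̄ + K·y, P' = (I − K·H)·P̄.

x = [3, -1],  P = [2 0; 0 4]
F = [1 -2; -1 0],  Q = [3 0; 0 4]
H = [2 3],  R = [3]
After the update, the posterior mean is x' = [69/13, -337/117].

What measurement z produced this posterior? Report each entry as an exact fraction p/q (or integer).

z = [2]

x̄ = F·x = [5, -3]
P̄ = F·P·Fᵀ + Q = [21 -2; -2 6]
S = H·P̄·Hᵀ + R = [117]
K = P̄·Hᵀ·S⁻¹ = [4/13; 14/117]
x' − x̄ = [4/13, 14/117] = K·y
y = (KᵀK)⁻¹·Kᵀ·(x' − x̄) = [1]
z = y + H·x̄ = [1] + [1] = [2]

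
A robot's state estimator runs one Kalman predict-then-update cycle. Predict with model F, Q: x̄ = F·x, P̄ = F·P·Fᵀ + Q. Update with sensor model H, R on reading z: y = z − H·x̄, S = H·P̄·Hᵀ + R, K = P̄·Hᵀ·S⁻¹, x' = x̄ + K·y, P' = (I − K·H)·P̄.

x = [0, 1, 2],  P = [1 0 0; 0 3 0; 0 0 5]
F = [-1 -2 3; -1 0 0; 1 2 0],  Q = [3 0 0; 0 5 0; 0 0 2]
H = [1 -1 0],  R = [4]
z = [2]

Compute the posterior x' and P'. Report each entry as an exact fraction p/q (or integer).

x' = [52/23, 10/69, 54/23]
P' = [203/23 123/23 -59/23; 123/23 389/69 -43/23; -59/23 -43/23 297/23]

x̄ = F·x = [4, 0, 2]
P̄ = F·P·Fᵀ + Q = [61 1 -13; 1 6 -1; -13 -1 15]
y = z − H·x̄ = [-2]
S = H·P̄·Hᵀ + R = [69]
K = P̄·Hᵀ·S⁻¹ = [20/23; -5/69; -4/23]
x' = x̄ + K·y = [52/23, 10/69, 54/23]
P' = (I − K·H)·P̄ = [203/23 123/23 -59/23; 123/23 389/69 -43/23; -59/23 -43/23 297/23]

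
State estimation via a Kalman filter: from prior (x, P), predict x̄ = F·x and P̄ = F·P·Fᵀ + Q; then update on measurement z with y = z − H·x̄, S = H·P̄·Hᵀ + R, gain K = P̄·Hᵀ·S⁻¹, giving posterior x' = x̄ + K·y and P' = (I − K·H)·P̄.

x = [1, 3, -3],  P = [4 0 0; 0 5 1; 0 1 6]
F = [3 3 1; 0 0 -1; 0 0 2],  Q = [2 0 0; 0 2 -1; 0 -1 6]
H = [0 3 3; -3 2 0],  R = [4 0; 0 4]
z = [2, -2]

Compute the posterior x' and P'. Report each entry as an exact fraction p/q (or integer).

x̄ = F·x = [9, 3, -6]
P̄ = F·P·Fᵀ + Q = [95 -9 18; -9 8 -13; 18 -13 30]
y = z − H·x̄ = [11, 19]
S = H·P̄·Hᵀ + R = [112 -111; -111 999]
K = P̄·Hᵀ·S⁻¹ = [-20/299 -10313/33189; -4/39 137/4329; 379/897 -3299/99567]
x' = x̄ + K·y = [78334/33189, 10706/4329, -197324/99567]
P' = (I − K·H)·P̄ = [29352/11063 4846/1443 -114418/33189; 4846/1443 22081/4329 -22673/4329; -114418/33189 -22673/4329 577571/99567]

x' = [78334/33189, 10706/4329, -197324/99567]
P' = [29352/11063 4846/1443 -114418/33189; 4846/1443 22081/4329 -22673/4329; -114418/33189 -22673/4329 577571/99567]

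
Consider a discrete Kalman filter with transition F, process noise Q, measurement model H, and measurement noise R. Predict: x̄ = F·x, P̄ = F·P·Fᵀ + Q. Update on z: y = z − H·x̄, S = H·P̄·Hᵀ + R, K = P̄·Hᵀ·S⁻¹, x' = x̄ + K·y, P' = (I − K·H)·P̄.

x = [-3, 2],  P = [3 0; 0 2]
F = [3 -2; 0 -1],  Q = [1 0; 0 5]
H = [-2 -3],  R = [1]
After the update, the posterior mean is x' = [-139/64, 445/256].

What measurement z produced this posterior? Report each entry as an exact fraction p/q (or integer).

z = [-1]

x̄ = F·x = [-13, -2]
P̄ = F·P·Fᵀ + Q = [36 4; 4 7]
S = H·P̄·Hᵀ + R = [256]
K = P̄·Hᵀ·S⁻¹ = [-21/64; -29/256]
x' − x̄ = [693/64, 957/256] = K·y
y = (KᵀK)⁻¹·Kᵀ·(x' − x̄) = [-33]
z = y + H·x̄ = [-33] + [32] = [-1]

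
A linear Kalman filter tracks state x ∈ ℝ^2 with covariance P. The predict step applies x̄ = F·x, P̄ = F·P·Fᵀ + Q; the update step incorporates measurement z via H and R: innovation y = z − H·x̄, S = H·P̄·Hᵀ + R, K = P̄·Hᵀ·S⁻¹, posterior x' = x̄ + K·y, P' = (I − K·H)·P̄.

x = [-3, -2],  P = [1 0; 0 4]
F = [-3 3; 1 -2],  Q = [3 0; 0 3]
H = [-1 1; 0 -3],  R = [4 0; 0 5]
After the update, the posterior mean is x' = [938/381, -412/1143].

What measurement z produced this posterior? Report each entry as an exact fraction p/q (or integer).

z = [-2, 2]

x̄ = F·x = [3, 1]
P̄ = F·P·Fᵀ + Q = [48 -27; -27 20]
S = H·P̄·Hᵀ + R = [126 -141; -141 185]
K = P̄·Hᵀ·S⁻¹ = [-818/1143 -41/381; 235/3429 -311/1143]
x' − x̄ = [-205/381, -1555/1143] = K·y
y = (KᵀK)⁻¹·Kᵀ·(x' − x̄) = [0, 5]
z = y + H·x̄ = [0, 5] + [-2, -3] = [-2, 2]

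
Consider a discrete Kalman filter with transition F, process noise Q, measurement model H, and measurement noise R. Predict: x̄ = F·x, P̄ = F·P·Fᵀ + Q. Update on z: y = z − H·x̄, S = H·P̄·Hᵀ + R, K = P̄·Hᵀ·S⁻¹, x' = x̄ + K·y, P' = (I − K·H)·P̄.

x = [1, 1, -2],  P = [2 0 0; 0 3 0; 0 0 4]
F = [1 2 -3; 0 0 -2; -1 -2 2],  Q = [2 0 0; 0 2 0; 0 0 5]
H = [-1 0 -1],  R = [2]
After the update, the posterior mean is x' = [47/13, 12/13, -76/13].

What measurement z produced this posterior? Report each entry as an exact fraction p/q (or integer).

z = [3]

x̄ = F·x = [9, 4, -7]
P̄ = F·P·Fᵀ + Q = [52 24 -38; 24 18 -16; -38 -16 35]
S = H·P̄·Hᵀ + R = [13]
K = P̄·Hᵀ·S⁻¹ = [-14/13; -8/13; 3/13]
x' − x̄ = [-70/13, -40/13, 15/13] = K·y
y = (KᵀK)⁻¹·Kᵀ·(x' − x̄) = [5]
z = y + H·x̄ = [5] + [-2] = [3]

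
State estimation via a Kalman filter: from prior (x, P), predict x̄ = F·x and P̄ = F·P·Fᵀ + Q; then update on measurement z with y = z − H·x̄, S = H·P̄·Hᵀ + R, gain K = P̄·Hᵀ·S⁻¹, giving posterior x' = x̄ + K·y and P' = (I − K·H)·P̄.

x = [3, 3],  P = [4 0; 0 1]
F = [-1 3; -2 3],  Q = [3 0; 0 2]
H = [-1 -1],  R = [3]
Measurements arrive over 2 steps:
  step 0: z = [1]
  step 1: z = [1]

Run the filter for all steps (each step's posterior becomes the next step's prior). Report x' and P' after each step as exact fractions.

step 0: x' = [15/8, -5/2], P' = [191/80 -23/20; -23/20 14/5]
step 1: x' = [-1320/2747, -2369/2747], P' = [30508/13735 -11833/13735; -11833/13735 33643/13735]

step 0: x̄ = F·x = [6, 3]
step 0: P̄ = F·P·Fᵀ + Q = [16 17; 17 27]
step 0: y = z − H·x̄ = [10]
step 0: S = H·P̄·Hᵀ + R = [80]
step 0: K = P̄·Hᵀ·S⁻¹ = [-33/80; -11/20]
step 0: x' = x̄ + K·y = [15/8, -5/2]
step 0: P' = (I − K·H)·P̄ = [191/80 -23/20; -23/20 14/5]
step 1: x̄ = F·x = [-75/8, -45/4]
step 1: P̄ = F·P·Fᵀ + Q = [2999/80 1613/40; 1613/40 1011/20]
step 1: y = z − H·x̄ = [-157/8]
step 1: S = H·P̄·Hᵀ + R = [2747/16]
step 1: K = P̄·Hᵀ·S⁻¹ = [-1245/2747; -1454/2747]
step 1: x' = x̄ + K·y = [-1320/2747, -2369/2747]
step 1: P' = (I − K·H)·P̄ = [30508/13735 -11833/13735; -11833/13735 33643/13735]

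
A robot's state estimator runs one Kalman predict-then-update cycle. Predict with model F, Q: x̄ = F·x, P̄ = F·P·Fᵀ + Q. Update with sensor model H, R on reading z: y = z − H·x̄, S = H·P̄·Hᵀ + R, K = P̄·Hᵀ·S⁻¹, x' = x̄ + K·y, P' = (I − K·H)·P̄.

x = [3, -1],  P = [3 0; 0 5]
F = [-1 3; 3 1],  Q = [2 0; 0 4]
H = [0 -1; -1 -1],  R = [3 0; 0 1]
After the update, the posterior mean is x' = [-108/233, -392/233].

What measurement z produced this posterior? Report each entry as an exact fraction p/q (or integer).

x̄ = F·x = [-6, 8]
P̄ = F·P·Fᵀ + Q = [50 6; 6 36]
S = H·P̄·Hᵀ + R = [39 42; 42 99]
K = P̄·Hᵀ·S⁻¹ = [586/699 -644/699; -200/233 -14/233]
x' − x̄ = [1290/233, -2256/233] = K·y
y = (KᵀK)⁻¹·Kᵀ·(x' − x̄) = [11, 4]
z = y + H·x̄ = [11, 4] + [-8, -2] = [3, 2]

z = [3, 2]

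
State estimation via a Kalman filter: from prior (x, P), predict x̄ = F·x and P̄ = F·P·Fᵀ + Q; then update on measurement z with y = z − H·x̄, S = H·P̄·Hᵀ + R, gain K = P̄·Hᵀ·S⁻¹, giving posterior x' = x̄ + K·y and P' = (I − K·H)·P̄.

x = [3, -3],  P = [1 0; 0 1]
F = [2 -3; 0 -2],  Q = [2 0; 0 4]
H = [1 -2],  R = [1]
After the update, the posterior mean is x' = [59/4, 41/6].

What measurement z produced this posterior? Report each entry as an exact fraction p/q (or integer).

x̄ = F·x = [15, 6]
P̄ = F·P·Fᵀ + Q = [15 6; 6 8]
S = H·P̄·Hᵀ + R = [24]
K = P̄·Hᵀ·S⁻¹ = [1/8; -5/12]
x' − x̄ = [-1/4, 5/6] = K·y
y = (KᵀK)⁻¹·Kᵀ·(x' − x̄) = [-2]
z = y + H·x̄ = [-2] + [3] = [1]

z = [1]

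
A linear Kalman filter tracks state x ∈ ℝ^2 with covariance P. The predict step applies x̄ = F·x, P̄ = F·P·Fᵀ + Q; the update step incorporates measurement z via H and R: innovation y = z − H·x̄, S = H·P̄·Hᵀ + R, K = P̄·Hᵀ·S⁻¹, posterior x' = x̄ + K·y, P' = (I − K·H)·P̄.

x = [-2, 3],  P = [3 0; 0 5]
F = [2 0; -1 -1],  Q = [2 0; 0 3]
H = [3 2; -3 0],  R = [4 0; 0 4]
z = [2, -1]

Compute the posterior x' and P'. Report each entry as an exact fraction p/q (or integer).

x̄ = F·x = [-4, -1]
P̄ = F·P·Fᵀ + Q = [14 -6; -6 11]
y = z − H·x̄ = [16, -13]
S = H·P̄·Hᵀ + R = [102 -90; -90 130]
K = P̄·Hᵀ·S⁻¹ = [1/43 -66/215; 107/258 183/430]
x' = x̄ + K·y = [78/215, 133/1290]
P' = (I − K·H)·P̄ = [88/215 -122/215; -122/215 1084/645]

x' = [78/215, 133/1290]
P' = [88/215 -122/215; -122/215 1084/645]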